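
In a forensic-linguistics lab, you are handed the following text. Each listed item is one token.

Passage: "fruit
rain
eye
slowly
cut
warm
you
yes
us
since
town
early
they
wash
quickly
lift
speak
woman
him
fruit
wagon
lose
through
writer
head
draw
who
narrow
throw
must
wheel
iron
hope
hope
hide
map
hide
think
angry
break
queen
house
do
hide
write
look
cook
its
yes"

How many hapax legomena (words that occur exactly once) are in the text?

40

Frequencies: hide:3, fruit:2, yes:2, hope:2, rain:1, eye:1, slowly:1, cut:1, warm:1, you:1, us:1, since:1, town:1, early:1, they:1, wash:1, quickly:1, lift:1, speak:1, woman:1, … (24 more, each freq 1)
Hapax (freq=1): angry, break, cook, cut, do, draw, early, eye, head, him, house, iron, its, lift, look, lose, map, must, narrow, queen, quickly, rain, since, slowly, speak, they, think, through, throw, town, us, wagon, warm, wash, wheel, who, woman, write, writer, you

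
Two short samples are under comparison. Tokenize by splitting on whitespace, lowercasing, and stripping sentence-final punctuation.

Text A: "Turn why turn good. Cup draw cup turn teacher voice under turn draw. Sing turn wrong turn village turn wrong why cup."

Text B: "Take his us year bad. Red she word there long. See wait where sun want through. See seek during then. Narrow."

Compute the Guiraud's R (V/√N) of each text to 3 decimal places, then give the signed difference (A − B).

-2.019

A: V=11, N=22, R=2.345
B: V=20, N=21, R=4.364
Difference = 2.345 − 4.364 = -2.019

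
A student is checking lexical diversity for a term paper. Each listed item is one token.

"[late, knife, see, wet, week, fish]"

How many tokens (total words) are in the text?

Tokens: late, knife, see, wet, week, fish
N = 6

6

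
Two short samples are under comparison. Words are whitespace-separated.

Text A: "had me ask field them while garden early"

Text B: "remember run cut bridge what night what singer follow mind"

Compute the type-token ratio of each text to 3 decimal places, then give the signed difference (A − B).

TTR(A) = 8/8 = 1.000
TTR(B) = 9/10 = 0.900
Difference = 1.000 − 0.900 = 0.100

0.100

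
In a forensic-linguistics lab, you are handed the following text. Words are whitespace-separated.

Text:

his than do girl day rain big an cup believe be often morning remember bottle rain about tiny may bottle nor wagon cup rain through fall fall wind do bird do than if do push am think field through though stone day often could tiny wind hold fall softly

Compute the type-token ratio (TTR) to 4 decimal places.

N = 49 tokens, V = 34 types.
TTR = V / N = 34 / 49 = 0.6939

0.6939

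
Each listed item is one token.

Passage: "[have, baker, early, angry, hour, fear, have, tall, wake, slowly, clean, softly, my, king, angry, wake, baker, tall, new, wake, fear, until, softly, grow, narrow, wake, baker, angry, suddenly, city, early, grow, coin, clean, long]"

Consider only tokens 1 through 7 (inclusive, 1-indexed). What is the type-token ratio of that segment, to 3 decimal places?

Segment tokens 1–7: have, baker, early, angry, hour, fear, have
Segment N = 7, segment V = 6.
TTR = 6 / 7 = 0.857

0.857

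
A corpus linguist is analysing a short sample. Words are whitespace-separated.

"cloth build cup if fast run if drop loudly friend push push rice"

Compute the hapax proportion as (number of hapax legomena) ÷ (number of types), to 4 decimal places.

Frequencies: if:2, push:2, cloth:1, build:1, cup:1, fast:1, run:1, drop:1, loudly:1, friend:1, rice:1
Hapax count = 9; type count = 11.
Ratio = 9 / 11 = 0.8182

0.8182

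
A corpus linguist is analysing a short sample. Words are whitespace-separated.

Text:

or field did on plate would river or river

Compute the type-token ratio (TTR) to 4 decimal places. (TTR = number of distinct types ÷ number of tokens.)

N = 9 tokens, V = 7 types.
TTR = V / N = 7 / 9 = 0.7778

0.7778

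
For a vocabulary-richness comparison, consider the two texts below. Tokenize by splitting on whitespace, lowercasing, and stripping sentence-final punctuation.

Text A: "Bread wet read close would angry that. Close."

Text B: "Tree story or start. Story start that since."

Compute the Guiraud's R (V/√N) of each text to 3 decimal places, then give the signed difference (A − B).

A: V=7, N=8, R=2.475
B: V=6, N=8, R=2.121
Difference = 2.475 − 2.121 = 0.354

0.354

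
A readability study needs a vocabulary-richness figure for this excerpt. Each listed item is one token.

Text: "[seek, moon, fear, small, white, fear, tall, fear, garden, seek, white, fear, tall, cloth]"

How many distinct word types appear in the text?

8

Distinct types: {cloth, fear, garden, moon, seek, small, tall, white}
V = 8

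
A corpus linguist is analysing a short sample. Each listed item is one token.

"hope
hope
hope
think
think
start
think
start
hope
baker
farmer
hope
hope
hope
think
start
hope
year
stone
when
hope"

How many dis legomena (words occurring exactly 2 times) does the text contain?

Frequencies: hope:9, think:4, start:3, baker:1, farmer:1, year:1, stone:1, when:1
Words with frequency 2: (none)

0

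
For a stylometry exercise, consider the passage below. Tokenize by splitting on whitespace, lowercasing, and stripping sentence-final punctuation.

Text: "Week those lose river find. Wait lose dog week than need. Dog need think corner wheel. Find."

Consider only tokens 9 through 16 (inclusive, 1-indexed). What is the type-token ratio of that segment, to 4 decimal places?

0.8750

Segment tokens 9–16: week, than, need, dog, need, think, corner, wheel
Segment N = 8, segment V = 7.
TTR = 7 / 8 = 0.8750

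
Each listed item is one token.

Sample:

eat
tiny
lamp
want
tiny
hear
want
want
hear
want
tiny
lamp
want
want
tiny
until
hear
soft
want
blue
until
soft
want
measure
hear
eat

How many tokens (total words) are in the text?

Tokens: eat, tiny, lamp, want, tiny, hear, want, want, hear, want, tiny, lamp, want, want, tiny, until, hear, soft, want, blue, until, soft, want, measure, hear, eat
N = 26

26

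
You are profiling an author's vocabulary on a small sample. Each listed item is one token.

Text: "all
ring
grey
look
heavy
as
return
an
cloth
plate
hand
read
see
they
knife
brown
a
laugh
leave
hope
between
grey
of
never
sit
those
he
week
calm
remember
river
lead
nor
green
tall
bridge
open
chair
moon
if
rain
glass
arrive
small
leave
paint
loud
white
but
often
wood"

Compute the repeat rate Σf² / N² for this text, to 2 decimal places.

0.02

Frequencies: grey:2, leave:2, all:1, ring:1, look:1, heavy:1, as:1, return:1, an:1, cloth:1, plate:1, hand:1, read:1, see:1, they:1, knife:1, brown:1, a:1, laugh:1, hope:1, … (29 more, each freq 1)
Σf² = 55; N² = 2601
Repeat rate = 55 / 2601 = 0.02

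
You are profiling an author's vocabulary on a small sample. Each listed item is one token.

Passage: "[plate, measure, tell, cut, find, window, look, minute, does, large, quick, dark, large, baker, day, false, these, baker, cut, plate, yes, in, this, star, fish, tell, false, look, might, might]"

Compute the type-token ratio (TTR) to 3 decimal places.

0.733

N = 30 tokens, V = 22 types.
TTR = V / N = 22 / 30 = 0.733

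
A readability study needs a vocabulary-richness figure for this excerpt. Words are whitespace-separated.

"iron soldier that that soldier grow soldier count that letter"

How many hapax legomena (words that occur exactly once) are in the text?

4

Frequencies: soldier:3, that:3, iron:1, grow:1, count:1, letter:1
Hapax (freq=1): count, grow, iron, letter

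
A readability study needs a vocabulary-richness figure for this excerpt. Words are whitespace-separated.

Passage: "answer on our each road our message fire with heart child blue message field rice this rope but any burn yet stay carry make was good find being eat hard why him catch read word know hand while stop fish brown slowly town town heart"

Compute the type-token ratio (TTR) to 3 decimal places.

0.911

N = 45 tokens, V = 41 types.
TTR = V / N = 41 / 45 = 0.911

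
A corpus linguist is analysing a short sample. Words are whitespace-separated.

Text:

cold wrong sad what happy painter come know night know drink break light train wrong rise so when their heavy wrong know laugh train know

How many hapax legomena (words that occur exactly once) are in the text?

16

Frequencies: know:4, wrong:3, train:2, cold:1, sad:1, what:1, happy:1, painter:1, come:1, night:1, drink:1, break:1, light:1, rise:1, so:1, when:1, their:1, heavy:1, laugh:1
Hapax (freq=1): break, cold, come, drink, happy, heavy, laugh, light, night, painter, rise, sad, so, their, what, when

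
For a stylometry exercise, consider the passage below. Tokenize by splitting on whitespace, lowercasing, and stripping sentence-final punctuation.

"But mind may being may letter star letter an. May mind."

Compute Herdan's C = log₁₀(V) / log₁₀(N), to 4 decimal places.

N = 11, V = 7.
log₁₀(V) = 0.845098, log₁₀(N) = 1.041393
C = 0.845098 / 1.041393 = 0.8115

0.8115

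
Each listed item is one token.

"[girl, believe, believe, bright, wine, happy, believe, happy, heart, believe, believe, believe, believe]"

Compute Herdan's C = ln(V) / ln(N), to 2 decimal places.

0.70

N = 13, V = 6.
ln(V) = 1.791759, ln(N) = 2.564949
C = 1.791759 / 2.564949 = 0.70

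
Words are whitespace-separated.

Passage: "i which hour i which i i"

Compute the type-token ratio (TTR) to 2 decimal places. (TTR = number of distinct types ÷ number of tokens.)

N = 7 tokens, V = 3 types.
TTR = V / N = 3 / 7 = 0.43

0.43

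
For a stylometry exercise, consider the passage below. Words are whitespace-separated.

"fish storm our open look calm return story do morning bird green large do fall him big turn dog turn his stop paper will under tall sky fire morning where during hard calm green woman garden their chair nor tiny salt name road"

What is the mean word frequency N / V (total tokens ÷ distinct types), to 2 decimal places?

1.13

N = 43 tokens, V = 38 types.
Mean frequency = N / V = 43 / 38 = 1.13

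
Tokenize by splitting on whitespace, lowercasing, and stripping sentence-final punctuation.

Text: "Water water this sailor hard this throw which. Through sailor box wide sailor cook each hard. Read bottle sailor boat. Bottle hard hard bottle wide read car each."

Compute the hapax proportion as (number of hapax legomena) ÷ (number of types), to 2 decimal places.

Frequencies: sailor:4, hard:4, bottle:3, water:2, this:2, wide:2, each:2, read:2, throw:1, which:1, through:1, box:1, cook:1, boat:1, car:1
Hapax count = 7; type count = 15.
Ratio = 7 / 15 = 0.47

0.47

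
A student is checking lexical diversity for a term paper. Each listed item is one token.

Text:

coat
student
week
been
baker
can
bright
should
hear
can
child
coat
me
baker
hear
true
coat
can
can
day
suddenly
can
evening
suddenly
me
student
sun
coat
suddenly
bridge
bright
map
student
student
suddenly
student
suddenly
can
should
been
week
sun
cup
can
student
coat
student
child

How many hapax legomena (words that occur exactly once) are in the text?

6

Frequencies: student:7, can:7, coat:5, suddenly:5, week:2, been:2, baker:2, bright:2, should:2, hear:2, child:2, me:2, sun:2, true:1, day:1, evening:1, bridge:1, map:1, cup:1
Hapax (freq=1): bridge, cup, day, evening, map, true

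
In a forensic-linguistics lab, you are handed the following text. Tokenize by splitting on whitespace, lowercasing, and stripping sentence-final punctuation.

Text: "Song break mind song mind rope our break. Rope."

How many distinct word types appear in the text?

Distinct types: {break, mind, our, rope, song}
V = 5

5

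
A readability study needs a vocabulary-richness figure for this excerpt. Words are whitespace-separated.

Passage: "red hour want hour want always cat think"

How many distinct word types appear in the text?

Distinct types: {always, cat, hour, red, think, want}
V = 6

6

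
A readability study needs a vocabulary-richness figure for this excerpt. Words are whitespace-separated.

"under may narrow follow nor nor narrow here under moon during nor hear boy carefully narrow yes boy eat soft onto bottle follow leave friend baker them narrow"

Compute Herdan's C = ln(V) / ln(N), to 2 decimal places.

N = 28, V = 20.
ln(V) = 2.995732, ln(N) = 3.332205
C = 2.995732 / 3.332205 = 0.90

0.90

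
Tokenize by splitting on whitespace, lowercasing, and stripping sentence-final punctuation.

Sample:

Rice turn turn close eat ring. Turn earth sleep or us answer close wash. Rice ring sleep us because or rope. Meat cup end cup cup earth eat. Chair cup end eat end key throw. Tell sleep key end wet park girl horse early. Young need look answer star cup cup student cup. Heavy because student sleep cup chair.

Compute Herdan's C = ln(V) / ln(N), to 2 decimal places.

N = 59, V = 31.
ln(V) = 3.433987, ln(N) = 4.077537
C = 3.433987 / 4.077537 = 0.84

0.84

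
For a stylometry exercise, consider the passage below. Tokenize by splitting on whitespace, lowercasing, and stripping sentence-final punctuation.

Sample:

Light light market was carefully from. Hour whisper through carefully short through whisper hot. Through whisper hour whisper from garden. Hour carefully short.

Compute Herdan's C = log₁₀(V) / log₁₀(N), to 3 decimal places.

N = 23, V = 11.
log₁₀(V) = 1.041393, log₁₀(N) = 1.361728
C = 1.041393 / 1.361728 = 0.765

0.765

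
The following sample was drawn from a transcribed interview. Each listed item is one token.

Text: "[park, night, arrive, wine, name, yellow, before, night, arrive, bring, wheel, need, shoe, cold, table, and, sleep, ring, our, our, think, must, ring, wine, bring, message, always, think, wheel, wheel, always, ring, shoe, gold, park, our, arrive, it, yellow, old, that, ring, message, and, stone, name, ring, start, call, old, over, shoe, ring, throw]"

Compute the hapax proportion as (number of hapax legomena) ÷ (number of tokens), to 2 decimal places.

Frequencies: ring:6, arrive:3, wheel:3, shoe:3, our:3, park:2, night:2, wine:2, name:2, yellow:2, bring:2, and:2, think:2, message:2, always:2, old:2, before:1, need:1, cold:1, table:1, … (10 more, each freq 1)
Hapax count = 14; token count = 54.
Ratio = 14 / 54 = 0.26

0.26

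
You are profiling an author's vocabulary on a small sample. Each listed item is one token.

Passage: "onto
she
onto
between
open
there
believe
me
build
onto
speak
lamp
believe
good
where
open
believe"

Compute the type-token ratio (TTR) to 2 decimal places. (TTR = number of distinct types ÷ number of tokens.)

0.71

N = 17 tokens, V = 12 types.
TTR = V / N = 12 / 17 = 0.71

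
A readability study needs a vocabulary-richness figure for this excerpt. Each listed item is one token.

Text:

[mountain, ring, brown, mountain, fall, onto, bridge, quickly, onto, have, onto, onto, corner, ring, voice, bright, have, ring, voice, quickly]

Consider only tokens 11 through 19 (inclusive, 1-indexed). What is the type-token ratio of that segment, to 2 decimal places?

Segment tokens 11–19: onto, onto, corner, ring, voice, bright, have, ring, voice
Segment N = 9, segment V = 6.
TTR = 6 / 9 = 0.67

0.67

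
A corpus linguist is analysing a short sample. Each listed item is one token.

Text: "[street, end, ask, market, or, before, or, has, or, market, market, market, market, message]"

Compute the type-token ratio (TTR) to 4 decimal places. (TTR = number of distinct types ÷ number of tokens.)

0.5714

N = 14 tokens, V = 8 types.
TTR = V / N = 8 / 14 = 0.5714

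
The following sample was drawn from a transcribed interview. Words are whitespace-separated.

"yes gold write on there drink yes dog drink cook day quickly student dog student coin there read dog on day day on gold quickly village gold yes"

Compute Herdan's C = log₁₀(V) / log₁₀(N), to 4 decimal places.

0.7920

N = 28, V = 14.
log₁₀(V) = 1.146128, log₁₀(N) = 1.447158
C = 1.146128 / 1.447158 = 0.7920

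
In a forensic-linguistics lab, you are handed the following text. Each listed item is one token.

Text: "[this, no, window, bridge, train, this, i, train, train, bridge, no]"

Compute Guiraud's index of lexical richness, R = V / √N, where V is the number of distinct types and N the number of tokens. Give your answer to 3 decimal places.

N = 11, V = 6.
√N = 3.316625
R = 6 / 3.316625 = 1.809

1.809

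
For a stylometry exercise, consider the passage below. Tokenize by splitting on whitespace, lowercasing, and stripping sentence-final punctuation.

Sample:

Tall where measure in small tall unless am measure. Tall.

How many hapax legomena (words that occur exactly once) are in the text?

Frequencies: tall:3, measure:2, where:1, in:1, small:1, unless:1, am:1
Hapax (freq=1): am, in, small, unless, where

5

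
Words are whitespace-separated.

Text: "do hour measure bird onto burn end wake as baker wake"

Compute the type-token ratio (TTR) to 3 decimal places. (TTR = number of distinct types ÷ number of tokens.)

N = 11 tokens, V = 10 types.
TTR = V / N = 10 / 11 = 0.909

0.909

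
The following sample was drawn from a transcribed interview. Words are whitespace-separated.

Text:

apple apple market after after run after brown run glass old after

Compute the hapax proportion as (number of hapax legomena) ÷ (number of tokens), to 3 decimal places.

0.333

Frequencies: after:4, apple:2, run:2, market:1, brown:1, glass:1, old:1
Hapax count = 4; token count = 12.
Ratio = 4 / 12 = 0.333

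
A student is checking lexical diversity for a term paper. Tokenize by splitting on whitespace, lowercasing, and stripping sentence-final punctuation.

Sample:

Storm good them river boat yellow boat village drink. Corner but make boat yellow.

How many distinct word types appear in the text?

Distinct types: {boat, but, corner, drink, good, make, river, storm, them, village, yellow}
V = 11

11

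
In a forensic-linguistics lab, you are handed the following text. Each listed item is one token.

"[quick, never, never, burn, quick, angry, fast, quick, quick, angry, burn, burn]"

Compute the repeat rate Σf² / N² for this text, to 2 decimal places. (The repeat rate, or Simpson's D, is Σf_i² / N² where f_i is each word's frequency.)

Frequencies: quick:4, burn:3, never:2, angry:2, fast:1
Σf² = 34; N² = 144
Repeat rate = 34 / 144 = 0.24

0.24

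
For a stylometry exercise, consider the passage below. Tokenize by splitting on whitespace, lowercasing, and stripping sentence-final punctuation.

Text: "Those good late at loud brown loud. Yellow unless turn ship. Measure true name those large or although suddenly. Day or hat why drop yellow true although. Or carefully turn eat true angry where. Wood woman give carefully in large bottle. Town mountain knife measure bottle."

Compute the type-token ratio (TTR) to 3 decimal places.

0.717

N = 46 tokens, V = 33 types.
TTR = V / N = 33 / 46 = 0.717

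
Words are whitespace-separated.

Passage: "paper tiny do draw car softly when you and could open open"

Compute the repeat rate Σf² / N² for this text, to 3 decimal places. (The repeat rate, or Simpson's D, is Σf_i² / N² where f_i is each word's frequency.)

0.097

Frequencies: open:2, paper:1, tiny:1, do:1, draw:1, car:1, softly:1, when:1, you:1, and:1, could:1
Σf² = 14; N² = 144
Repeat rate = 14 / 144 = 0.097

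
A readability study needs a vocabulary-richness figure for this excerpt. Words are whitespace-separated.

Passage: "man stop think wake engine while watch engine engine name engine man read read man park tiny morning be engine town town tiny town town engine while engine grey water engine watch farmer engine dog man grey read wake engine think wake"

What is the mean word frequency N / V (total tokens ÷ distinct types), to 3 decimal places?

2.333

N = 42 tokens, V = 18 types.
Mean frequency = N / V = 42 / 18 = 2.333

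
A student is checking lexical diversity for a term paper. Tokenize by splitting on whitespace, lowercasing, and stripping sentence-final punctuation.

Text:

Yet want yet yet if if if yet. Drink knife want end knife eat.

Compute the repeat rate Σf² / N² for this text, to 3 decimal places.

0.184

Frequencies: yet:4, if:3, want:2, knife:2, drink:1, end:1, eat:1
Σf² = 36; N² = 196
Repeat rate = 36 / 196 = 0.184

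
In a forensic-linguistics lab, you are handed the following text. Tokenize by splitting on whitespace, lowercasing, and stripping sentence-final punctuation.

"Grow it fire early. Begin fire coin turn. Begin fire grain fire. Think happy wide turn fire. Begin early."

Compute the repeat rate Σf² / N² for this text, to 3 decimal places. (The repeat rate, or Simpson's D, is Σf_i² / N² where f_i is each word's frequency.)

0.136

Frequencies: fire:5, begin:3, early:2, turn:2, grow:1, it:1, coin:1, grain:1, think:1, happy:1, wide:1
Σf² = 49; N² = 361
Repeat rate = 49 / 361 = 0.136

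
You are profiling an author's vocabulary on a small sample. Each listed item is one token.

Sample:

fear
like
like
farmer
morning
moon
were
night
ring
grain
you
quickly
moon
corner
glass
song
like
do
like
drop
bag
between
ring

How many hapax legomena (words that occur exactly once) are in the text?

Frequencies: like:4, moon:2, ring:2, fear:1, farmer:1, morning:1, were:1, night:1, grain:1, you:1, quickly:1, corner:1, glass:1, song:1, do:1, drop:1, bag:1, between:1
Hapax (freq=1): bag, between, corner, do, drop, farmer, fear, glass, grain, morning, night, quickly, song, were, you

15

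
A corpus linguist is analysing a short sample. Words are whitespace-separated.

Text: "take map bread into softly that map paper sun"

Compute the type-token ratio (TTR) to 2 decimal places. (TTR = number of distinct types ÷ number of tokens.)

0.89

N = 9 tokens, V = 8 types.
TTR = V / N = 8 / 9 = 0.89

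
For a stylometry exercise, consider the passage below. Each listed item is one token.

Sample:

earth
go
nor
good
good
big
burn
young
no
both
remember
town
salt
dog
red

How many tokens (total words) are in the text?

15

Tokens: earth, go, nor, good, good, big, burn, young, no, both, remember, town, salt, dog, red
N = 15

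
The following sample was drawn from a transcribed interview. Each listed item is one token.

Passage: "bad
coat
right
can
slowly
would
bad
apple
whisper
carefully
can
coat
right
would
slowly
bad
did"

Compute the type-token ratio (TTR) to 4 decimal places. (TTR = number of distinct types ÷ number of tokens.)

0.5882

N = 17 tokens, V = 10 types.
TTR = V / N = 10 / 17 = 0.5882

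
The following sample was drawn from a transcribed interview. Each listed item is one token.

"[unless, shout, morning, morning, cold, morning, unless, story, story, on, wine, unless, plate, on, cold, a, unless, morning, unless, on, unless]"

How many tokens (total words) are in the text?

Tokens: unless, shout, morning, morning, cold, morning, unless, story, story, on, wine, unless, plate, on, cold, a, unless, morning, unless, on, unless
N = 21

21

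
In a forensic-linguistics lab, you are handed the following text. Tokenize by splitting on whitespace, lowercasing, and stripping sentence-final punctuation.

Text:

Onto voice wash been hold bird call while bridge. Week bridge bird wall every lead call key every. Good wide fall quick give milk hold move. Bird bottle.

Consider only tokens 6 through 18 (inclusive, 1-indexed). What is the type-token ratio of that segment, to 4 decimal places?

Segment tokens 6–18: bird, call, while, bridge, week, bridge, bird, wall, every, lead, call, key, every
Segment N = 13, segment V = 9.
TTR = 9 / 13 = 0.6923

0.6923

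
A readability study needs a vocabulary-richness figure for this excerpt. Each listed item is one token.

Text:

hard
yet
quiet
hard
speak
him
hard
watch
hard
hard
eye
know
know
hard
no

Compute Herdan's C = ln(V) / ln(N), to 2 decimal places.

0.81

N = 15, V = 9.
ln(V) = 2.197225, ln(N) = 2.708050
C = 2.197225 / 2.708050 = 0.81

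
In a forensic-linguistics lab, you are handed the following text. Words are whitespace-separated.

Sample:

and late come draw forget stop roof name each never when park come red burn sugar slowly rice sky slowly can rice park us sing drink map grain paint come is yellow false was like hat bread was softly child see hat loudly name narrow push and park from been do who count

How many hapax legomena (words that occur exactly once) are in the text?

35

Frequencies: come:3, park:3, and:2, name:2, slowly:2, rice:2, was:2, hat:2, late:1, draw:1, forget:1, stop:1, roof:1, each:1, never:1, when:1, red:1, burn:1, sugar:1, sky:1, … (23 more, each freq 1)
Hapax (freq=1): been, bread, burn, can, child, count, do, draw, drink, each, false, forget, from, grain, is, late, like, loudly, map, narrow, never, paint, push, red, roof, see, sing, sky, softly, stop, sugar, us, when, who, yellow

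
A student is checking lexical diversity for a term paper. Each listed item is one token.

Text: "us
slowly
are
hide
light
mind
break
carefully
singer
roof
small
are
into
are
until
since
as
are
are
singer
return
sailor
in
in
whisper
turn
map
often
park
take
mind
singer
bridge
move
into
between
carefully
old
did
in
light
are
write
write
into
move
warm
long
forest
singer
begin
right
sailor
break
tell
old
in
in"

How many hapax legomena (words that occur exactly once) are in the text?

Frequencies: are:6, in:5, singer:4, into:3, light:2, mind:2, break:2, carefully:2, sailor:2, move:2, old:2, write:2, us:1, slowly:1, hide:1, roof:1, small:1, until:1, since:1, as:1, … (16 more, each freq 1)
Hapax (freq=1): as, begin, between, bridge, did, forest, hide, long, map, often, park, return, right, roof, since, slowly, small, take, tell, turn, until, us, warm, whisper

24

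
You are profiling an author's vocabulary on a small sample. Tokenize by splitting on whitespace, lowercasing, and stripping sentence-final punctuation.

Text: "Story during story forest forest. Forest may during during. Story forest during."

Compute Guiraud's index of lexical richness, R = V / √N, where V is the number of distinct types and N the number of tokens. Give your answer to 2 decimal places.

1.15

N = 12, V = 4.
√N = 3.464102
R = 4 / 3.464102 = 1.15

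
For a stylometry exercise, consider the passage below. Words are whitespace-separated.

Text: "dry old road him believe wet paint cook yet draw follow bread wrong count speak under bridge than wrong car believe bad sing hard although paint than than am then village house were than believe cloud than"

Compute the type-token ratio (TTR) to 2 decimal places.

0.78

N = 37 tokens, V = 29 types.
TTR = V / N = 29 / 37 = 0.78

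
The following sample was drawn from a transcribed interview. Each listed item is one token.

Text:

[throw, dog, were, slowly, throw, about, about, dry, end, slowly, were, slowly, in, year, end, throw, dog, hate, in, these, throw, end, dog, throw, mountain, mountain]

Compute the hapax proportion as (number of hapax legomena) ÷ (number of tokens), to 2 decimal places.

Frequencies: throw:5, dog:3, slowly:3, end:3, were:2, about:2, in:2, mountain:2, dry:1, year:1, hate:1, these:1
Hapax count = 4; token count = 26.
Ratio = 4 / 26 = 0.15

0.15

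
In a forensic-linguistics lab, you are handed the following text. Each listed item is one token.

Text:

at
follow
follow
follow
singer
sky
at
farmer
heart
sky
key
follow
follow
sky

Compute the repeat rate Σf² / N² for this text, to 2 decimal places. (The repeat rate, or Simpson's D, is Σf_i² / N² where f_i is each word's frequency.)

0.21

Frequencies: follow:5, sky:3, at:2, singer:1, farmer:1, heart:1, key:1
Σf² = 42; N² = 196
Repeat rate = 42 / 196 = 0.21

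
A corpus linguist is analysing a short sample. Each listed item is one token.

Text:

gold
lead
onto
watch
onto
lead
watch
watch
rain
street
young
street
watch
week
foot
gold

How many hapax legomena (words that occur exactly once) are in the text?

Frequencies: watch:4, gold:2, lead:2, onto:2, street:2, rain:1, young:1, week:1, foot:1
Hapax (freq=1): foot, rain, week, young

4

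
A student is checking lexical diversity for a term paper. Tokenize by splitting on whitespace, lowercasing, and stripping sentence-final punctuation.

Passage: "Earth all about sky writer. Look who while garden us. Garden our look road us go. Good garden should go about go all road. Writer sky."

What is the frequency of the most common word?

Frequencies: garden:3, go:3, all:2, about:2, sky:2, writer:2, look:2, us:2, road:2, earth:1, who:1, while:1, our:1, good:1, should:1
Most common: 'garden' with frequency 3.

3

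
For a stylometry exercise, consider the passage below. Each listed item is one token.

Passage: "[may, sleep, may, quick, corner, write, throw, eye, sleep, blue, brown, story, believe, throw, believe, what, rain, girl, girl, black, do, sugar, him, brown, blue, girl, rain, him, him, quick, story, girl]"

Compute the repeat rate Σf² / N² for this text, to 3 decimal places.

Frequencies: girl:4, him:3, may:2, sleep:2, quick:2, throw:2, blue:2, brown:2, story:2, believe:2, rain:2, corner:1, write:1, eye:1, what:1, black:1, do:1, sugar:1
Σf² = 68; N² = 1024
Repeat rate = 68 / 1024 = 0.066

0.066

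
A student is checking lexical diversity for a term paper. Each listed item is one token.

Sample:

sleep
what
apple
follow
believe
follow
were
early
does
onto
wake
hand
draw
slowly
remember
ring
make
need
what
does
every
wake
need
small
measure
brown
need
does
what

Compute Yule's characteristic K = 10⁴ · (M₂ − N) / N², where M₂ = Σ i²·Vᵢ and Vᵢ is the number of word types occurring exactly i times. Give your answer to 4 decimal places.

261.5933

Frequencies: what:3, does:3, need:3, follow:2, wake:2, sleep:1, apple:1, believe:1, were:1, early:1, onto:1, hand:1, draw:1, slowly:1, remember:1, ring:1, make:1, every:1, small:1, measure:1, … (1 more, each freq 1)
N = 29. Frequency spectrum: V_1=16, V_2=2, V_3=3
M₂ = 1²·16 + 2²·2 + 3²·3 = 51
K = 10000 × (51 − 29) / 29² = 261.5933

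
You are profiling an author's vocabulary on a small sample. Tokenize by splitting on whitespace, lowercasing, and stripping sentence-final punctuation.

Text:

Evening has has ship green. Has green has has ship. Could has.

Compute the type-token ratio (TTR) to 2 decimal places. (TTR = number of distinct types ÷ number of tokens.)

N = 12 tokens, V = 5 types.
TTR = V / N = 5 / 12 = 0.42

0.42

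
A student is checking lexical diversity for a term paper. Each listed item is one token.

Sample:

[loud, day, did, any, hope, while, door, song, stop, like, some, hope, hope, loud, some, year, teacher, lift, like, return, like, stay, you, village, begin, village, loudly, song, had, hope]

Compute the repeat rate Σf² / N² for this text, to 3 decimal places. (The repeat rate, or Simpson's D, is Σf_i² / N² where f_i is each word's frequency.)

Frequencies: hope:4, like:3, loud:2, song:2, some:2, village:2, day:1, did:1, any:1, while:1, door:1, stop:1, year:1, teacher:1, lift:1, return:1, stay:1, you:1, begin:1, loudly:1, … (1 more, each freq 1)
Σf² = 56; N² = 900
Repeat rate = 56 / 900 = 0.062

0.062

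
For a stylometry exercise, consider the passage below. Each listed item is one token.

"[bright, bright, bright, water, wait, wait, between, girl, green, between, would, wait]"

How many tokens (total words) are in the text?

Tokens: bright, bright, bright, water, wait, wait, between, girl, green, between, would, wait
N = 12

12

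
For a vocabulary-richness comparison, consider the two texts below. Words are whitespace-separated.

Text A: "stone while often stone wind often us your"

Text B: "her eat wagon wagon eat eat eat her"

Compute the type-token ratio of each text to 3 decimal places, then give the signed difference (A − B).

TTR(A) = 6/8 = 0.750
TTR(B) = 3/8 = 0.375
Difference = 0.750 − 0.375 = 0.375

0.375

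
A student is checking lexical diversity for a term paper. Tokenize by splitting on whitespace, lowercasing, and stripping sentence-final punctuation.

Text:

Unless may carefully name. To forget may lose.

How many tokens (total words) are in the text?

Tokens: unless, may, carefully, name, to, forget, may, lose
N = 8

8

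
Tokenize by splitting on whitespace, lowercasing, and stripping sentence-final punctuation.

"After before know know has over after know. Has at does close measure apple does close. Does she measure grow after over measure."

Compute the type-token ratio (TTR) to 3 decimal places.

0.522

N = 23 tokens, V = 12 types.
TTR = V / N = 12 / 23 = 0.522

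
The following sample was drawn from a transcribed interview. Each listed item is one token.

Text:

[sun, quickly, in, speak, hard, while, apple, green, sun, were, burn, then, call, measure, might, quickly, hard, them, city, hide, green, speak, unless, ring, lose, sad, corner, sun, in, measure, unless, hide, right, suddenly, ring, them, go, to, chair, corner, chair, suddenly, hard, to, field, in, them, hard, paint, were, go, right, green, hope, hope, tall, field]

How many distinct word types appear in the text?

Distinct types: {apple, burn, call, chair, city, corner, field, go, green, hard, hide, hope, in, lose, measure, might, paint, quickly, right, ring, sad, speak, suddenly, sun, tall, them, then, to, unless, were, while}
V = 31

31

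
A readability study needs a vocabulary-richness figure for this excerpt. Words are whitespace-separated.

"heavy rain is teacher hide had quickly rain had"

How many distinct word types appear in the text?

7

Distinct types: {had, heavy, hide, is, quickly, rain, teacher}
V = 7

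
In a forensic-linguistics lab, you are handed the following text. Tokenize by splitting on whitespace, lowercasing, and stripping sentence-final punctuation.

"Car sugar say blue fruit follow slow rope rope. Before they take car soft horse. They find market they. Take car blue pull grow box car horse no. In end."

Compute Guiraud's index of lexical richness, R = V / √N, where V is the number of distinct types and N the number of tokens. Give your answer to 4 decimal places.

3.8341

N = 30, V = 21.
√N = 5.477226
R = 21 / 5.477226 = 3.8341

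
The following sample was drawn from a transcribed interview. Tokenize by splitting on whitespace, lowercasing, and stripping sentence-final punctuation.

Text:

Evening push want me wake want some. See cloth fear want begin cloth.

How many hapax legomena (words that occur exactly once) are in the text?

8

Frequencies: want:3, cloth:2, evening:1, push:1, me:1, wake:1, some:1, see:1, fear:1, begin:1
Hapax (freq=1): begin, evening, fear, me, push, see, some, wake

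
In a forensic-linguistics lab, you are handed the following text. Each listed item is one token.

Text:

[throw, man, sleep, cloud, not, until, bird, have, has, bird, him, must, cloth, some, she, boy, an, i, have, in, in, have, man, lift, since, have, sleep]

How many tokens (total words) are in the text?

Tokens: throw, man, sleep, cloud, not, until, bird, have, has, bird, him, must, cloth, some, she, boy, an, i, have, in, in, have, man, lift, since, have, sleep
N = 27

27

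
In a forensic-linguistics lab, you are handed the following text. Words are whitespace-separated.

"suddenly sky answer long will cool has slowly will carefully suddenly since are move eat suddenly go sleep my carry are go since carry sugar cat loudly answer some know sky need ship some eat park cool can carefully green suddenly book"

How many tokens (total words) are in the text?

42

Tokens: suddenly, sky, answer, long, will, cool, has, slowly, will, carefully, suddenly, since, are, move, eat, suddenly, go, sleep, my, carry, are, go, since, carry, sugar, cat, loudly, answer, some, know, sky, need, ship, some, eat, park, cool, can, carefully, green, suddenly, book
N = 42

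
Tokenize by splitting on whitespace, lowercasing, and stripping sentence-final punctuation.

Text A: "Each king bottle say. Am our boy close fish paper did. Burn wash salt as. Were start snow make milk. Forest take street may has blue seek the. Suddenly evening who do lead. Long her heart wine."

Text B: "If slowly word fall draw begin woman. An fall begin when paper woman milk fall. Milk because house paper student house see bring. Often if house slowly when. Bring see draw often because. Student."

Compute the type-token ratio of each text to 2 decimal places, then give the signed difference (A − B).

TTR(A) = 37/37 = 1.00
TTR(B) = 17/34 = 0.50
Difference = 1.00 − 0.50 = 0.50

0.50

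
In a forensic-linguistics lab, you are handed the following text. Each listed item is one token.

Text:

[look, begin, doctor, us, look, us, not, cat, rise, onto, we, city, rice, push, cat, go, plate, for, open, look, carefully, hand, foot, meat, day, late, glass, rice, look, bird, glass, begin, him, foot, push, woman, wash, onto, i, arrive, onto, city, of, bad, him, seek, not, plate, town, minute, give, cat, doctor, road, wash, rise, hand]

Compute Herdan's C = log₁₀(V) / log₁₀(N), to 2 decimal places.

0.89

N = 57, V = 36.
log₁₀(V) = 1.556303, log₁₀(N) = 1.755875
C = 1.556303 / 1.755875 = 0.89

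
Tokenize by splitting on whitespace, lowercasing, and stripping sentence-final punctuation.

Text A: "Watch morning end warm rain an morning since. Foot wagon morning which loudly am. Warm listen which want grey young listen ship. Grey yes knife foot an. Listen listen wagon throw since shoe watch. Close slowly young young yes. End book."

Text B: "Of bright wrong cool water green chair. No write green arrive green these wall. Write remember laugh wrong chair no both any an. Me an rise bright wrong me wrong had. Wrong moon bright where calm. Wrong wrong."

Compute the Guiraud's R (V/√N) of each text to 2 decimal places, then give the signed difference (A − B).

A: V=24, N=41, R=3.75
B: V=23, N=38, R=3.73
Difference = 3.75 − 3.73 = 0.02

0.02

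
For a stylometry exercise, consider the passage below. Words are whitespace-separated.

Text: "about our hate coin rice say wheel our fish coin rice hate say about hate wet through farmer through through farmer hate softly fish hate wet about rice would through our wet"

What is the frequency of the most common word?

Frequencies: hate:5, through:4, about:3, our:3, rice:3, wet:3, coin:2, say:2, fish:2, farmer:2, wheel:1, softly:1, would:1
Most common: 'hate' with frequency 5.

5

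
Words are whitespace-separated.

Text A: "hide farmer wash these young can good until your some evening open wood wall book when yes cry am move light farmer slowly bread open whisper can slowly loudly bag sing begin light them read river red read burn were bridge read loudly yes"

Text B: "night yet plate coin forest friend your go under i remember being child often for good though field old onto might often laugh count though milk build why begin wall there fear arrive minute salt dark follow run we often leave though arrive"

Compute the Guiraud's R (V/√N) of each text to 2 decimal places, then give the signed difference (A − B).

A: V=35, N=44, R=5.28
B: V=38, N=43, R=5.79
Difference = 5.28 − 5.79 = -0.51

-0.51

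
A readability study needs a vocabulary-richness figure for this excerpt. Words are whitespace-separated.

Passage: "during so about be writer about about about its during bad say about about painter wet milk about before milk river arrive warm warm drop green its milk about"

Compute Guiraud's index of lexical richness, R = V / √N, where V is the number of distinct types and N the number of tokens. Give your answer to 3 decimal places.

N = 29, V = 17.
√N = 5.385165
R = 17 / 5.385165 = 3.157

3.157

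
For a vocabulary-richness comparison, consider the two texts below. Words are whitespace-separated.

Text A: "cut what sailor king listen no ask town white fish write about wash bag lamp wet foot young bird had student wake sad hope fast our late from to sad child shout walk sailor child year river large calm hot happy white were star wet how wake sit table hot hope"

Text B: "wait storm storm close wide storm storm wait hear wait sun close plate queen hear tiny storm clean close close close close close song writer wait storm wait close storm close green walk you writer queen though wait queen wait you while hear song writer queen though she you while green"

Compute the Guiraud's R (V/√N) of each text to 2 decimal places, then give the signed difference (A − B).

3.50

A: V=43, N=51, R=6.02
B: V=18, N=51, R=2.52
Difference = 6.02 − 2.52 = 3.50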